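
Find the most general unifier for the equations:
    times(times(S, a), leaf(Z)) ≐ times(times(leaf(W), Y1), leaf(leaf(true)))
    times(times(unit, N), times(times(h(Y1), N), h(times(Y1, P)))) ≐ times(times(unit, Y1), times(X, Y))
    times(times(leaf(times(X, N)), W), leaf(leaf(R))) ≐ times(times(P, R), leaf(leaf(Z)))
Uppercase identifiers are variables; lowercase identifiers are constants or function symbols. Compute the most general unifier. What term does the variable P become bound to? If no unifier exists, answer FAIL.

Decompose times/2: times(S, a) ≐ times(leaf(W), Y1),  leaf(Z) ≐ leaf(leaf(true)).
Decompose times/2: S ≐ leaf(W),  a ≐ Y1.
Bind S := leaf(W); no other remaining equation mentions S.
Bind Y1 := a; substituting into the one remaining equation that mentions Y1 gives: times(times(unit, N), times(times(h(a), N), h(times(a, P)))) ≐ times(times(unit, a), times(X, Y)).
Decompose leaf/1: Z ≐ leaf(true).
Bind Z := leaf(true); substituting into the one remaining equation that mentions Z gives: times(times(leaf(times(X, N)), W), leaf(leaf(R))) ≐ times(times(P, R), leaf(leaf(leaf(true)))).
Decompose times/2: times(unit, N) ≐ times(unit, a),  times(times(h(a), N), h(times(a, P))) ≐ times(X, Y).
Decompose times/2: unit ≐ unit,  N ≐ a.
Delete trivial equation unit ≐ unit.
Bind N := a; substituting into the remaining equations gives: times(times(h(a), a), h(times(a, P))) ≐ times(X, Y),  times(times(leaf(times(X, a)), W), leaf(leaf(R))) ≐ times(times(P, R), leaf(leaf(leaf(true)))).
Decompose times/2: times(h(a), a) ≐ X,  h(times(a, P)) ≐ Y.
Bind X := times(h(a), a); substituting into the one remaining equation that mentions X gives: times(times(leaf(times(times(h(a), a), a)), W), leaf(leaf(R))) ≐ times(times(P, R), leaf(leaf(leaf(true)))).
Bind Y := h(times(a, P)); no other remaining equation mentions Y.
Decompose times/2: times(leaf(times(times(h(a), a), a)), W) ≐ times(P, R),  leaf(leaf(R)) ≐ leaf(leaf(leaf(true))).
Decompose times/2: leaf(times(times(h(a), a), a)) ≐ P,  W ≐ R.
Bind P := leaf(times(times(h(a), a), a)); no other remaining equation mentions P. Substituting into the earlier binding gives Y := h(times(a, leaf(times(times(h(a), a), a)))).
Bind W := R; no other remaining equation mentions W. Substituting into the earlier binding gives S := leaf(R).
Decompose leaf/1: leaf(R) ≐ leaf(leaf(true)).
Decompose leaf/1: R ≐ leaf(true).
Bind R := leaf(true). Substituting into the earlier bindings gives S := leaf(leaf(true)), W := leaf(true).
MGU = { S := leaf(leaf(true)), Y1 := a, Z := leaf(true), N := a, X := times(h(a), a), Y := h(times(a, leaf(times(times(h(a), a), a)))), P := leaf(times(times(h(a), a), a)), W := leaf(true), R := leaf(true) }, so P := leaf(times(times(h(a), a), a)).

leaf(times(times(h(a), a), a))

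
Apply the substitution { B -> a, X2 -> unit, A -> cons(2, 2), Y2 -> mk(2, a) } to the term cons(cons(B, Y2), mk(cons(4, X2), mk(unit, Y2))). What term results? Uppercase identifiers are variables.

Replace each occurrence of B with a.
Replace each occurrence of X2 with unit.
Replace each occurrence of Y2 with mk(2, a).
Result: cons(cons(a, mk(2, a)), mk(cons(4, unit), mk(unit, mk(2, a)))).

cons(cons(a, mk(2, a)), mk(cons(4, unit), mk(unit, mk(2, a))))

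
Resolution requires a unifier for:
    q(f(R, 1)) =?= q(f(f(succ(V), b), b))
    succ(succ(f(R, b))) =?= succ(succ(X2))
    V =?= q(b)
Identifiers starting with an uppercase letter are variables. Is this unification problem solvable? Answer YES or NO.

Decompose q/1: f(R, 1) =?= f(f(succ(V), b), b).
Decompose f/2: R =?= f(succ(V), b),  1 =?= b.
Bind R := f(succ(V), b); substituting into the one remaining equation that mentions R gives: succ(succ(f(f(succ(V), b), b))) =?= succ(succ(X2)).
Clash: constants 1 and b differ; no unifier exists.

NO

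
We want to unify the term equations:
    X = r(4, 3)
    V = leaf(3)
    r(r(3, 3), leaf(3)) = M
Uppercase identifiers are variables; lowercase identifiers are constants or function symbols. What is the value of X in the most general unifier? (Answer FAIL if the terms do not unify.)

r(4, 3)

Bind X := r(4, 3); no other remaining equation mentions X.
Bind V := leaf(3); no other remaining equation mentions V.
Bind M := r(r(3, 3), leaf(3)).
MGU = { X := r(4, 3), V := leaf(3), M := r(r(3, 3), leaf(3)) }, so X := r(4, 3).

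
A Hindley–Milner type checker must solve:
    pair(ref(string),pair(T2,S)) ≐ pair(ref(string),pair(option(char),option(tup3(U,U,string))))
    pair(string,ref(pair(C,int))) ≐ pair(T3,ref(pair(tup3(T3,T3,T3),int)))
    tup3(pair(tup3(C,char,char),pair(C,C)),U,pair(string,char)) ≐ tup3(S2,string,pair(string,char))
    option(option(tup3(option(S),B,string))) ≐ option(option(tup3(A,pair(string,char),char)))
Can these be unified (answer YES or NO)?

NO

Decompose pair/2: ref(string) ≐ ref(string),  pair(T2,S) ≐ pair(option(char),option(tup3(U,U,string))).
Delete trivial equation ref(string) ≐ ref(string).
Decompose pair/2: T2 ≐ option(char),  S ≐ option(tup3(U,U,string)).
Bind T2 := option(char); no other remaining equation mentions T2.
Bind S := option(tup3(U,U,string)); substituting into the one remaining equation that mentions S gives: option(option(tup3(option(option(tup3(U,U,string))),B,string))) ≐ option(option(tup3(A,pair(string,char),char))).
Decompose pair/2: string ≐ T3,  ref(pair(C,int)) ≐ ref(pair(tup3(T3,T3,T3),int)).
Bind T3 := string; substituting into the one remaining equation that mentions T3 gives: ref(pair(C,int)) ≐ ref(pair(tup3(string,string,string),int)).
Decompose ref/1: pair(C,int) ≐ pair(tup3(string,string,string),int).
Decompose pair/2: C ≐ tup3(string,string,string),  int ≐ int.
Bind C := tup3(string,string,string); substituting into the one remaining equation that mentions C gives: tup3(pair(tup3(tup3(string,string,string),char,char),pair(tup3(string,string,string),tup3(string,string,string))),U,pair(string,char)) ≐ tup3(S2,string,pair(string,char)).
Delete trivial equation int ≐ int.
Decompose tup3/3: pair(tup3(tup3(string,string,string),char,char),pair(tup3(string,string,string),tup3(string,string,string))) ≐ S2,  U ≐ string,  pair(string,char) ≐ pair(string,char).
Bind S2 := pair(tup3(tup3(string,string,string),char,char),pair(tup3(string,string,string),tup3(string,string,string))); no other remaining equation mentions S2.
Bind U := string; substituting into the one remaining equation that mentions U gives: option(option(tup3(option(option(tup3(string,string,string))),B,string))) ≐ option(option(tup3(A,pair(string,char),char))). Substituting into the earlier binding gives S := option(tup3(string,string,string)).
Delete trivial equation pair(string,char) ≐ pair(string,char).
Decompose option/1: option(tup3(option(option(tup3(string,string,string))),B,string)) ≐ option(tup3(A,pair(string,char),char)).
Decompose option/1: tup3(option(option(tup3(string,string,string))),B,string) ≐ tup3(A,pair(string,char),char).
Decompose tup3/3: option(option(tup3(string,string,string))) ≐ A,  B ≐ pair(string,char),  string ≐ char.
Bind A := option(option(tup3(string,string,string))); no other remaining equation mentions A.
Bind B := pair(string,char); no other remaining equation mentions B.
Clash: constants string and char differ; no unifier exists.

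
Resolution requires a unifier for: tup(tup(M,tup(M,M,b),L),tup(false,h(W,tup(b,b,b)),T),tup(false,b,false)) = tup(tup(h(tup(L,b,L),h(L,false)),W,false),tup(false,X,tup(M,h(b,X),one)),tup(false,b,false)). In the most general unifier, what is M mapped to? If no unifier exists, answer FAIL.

h(tup(false,b,false),h(false,false))

Decompose tup/3: tup(M,tup(M,M,b),L) = tup(h(tup(L,b,L),h(L,false)),W,false),  tup(false,h(W,tup(b,b,b)),T) = tup(false,X,tup(M,h(b,X),one)),  tup(false,b,false) = tup(false,b,false).
Decompose tup/3: M = h(tup(L,b,L),h(L,false)),  tup(M,M,b) = W,  L = false.
Bind M := h(tup(L,b,L),h(L,false)); substituting into the 2 remaining equations that mention M gives: tup(h(tup(L,b,L),h(L,false)),h(tup(L,b,L),h(L,false)),b) = W,  tup(false,h(W,tup(b,b,b)),T) = tup(false,X,tup(h(tup(L,b,L),h(L,false)),h(b,X),one)).
Bind W := tup(h(tup(L,b,L),h(L,false)),h(tup(L,b,L),h(L,false)),b); substituting into the one remaining equation that mentions W gives: tup(false,h(tup(h(tup(L,b,L),h(L,false)),h(tup(L,b,L),h(L,false)),b),tup(b,b,b)),T) = tup(false,X,tup(h(tup(L,b,L),h(L,false)),h(b,X),one)).
Bind L := false; substituting into the one remaining equation that mentions L gives: tup(false,h(tup(h(tup(false,b,false),h(false,false)),h(tup(false,b,false),h(false,false)),b),tup(b,b,b)),T) = tup(false,X,tup(h(tup(false,b,false),h(false,false)),h(b,X),one)). Substituting into the earlier bindings gives M := h(tup(false,b,false),h(false,false)), W := tup(h(tup(false,b,false),h(false,false)),h(tup(false,b,false),h(false,false)),b).
Decompose tup/3: false = false,  h(tup(h(tup(false,b,false),h(false,false)),h(tup(false,b,false),h(false,false)),b),tup(b,b,b)) = X,  T = tup(h(tup(false,b,false),h(false,false)),h(b,X),one).
Delete trivial equation false = false.
Bind X := h(tup(h(tup(false,b,false),h(false,false)),h(tup(false,b,false),h(false,false)),b),tup(b,b,b)); substituting into the one remaining equation that mentions X gives: T = tup(h(tup(false,b,false),h(false,false)),h(b,h(tup(h(tup(false,b,false),h(false,false)),h(tup(false,b,false),h(false,false)),b),tup(b,b,b))),one).
Bind T := tup(h(tup(false,b,false),h(false,false)),h(b,h(tup(h(tup(false,b,false),h(false,false)),h(tup(false,b,false),h(false,false)),b),tup(b,b,b))),one); no other remaining equation mentions T.
Delete trivial equation tup(false,b,false) = tup(false,b,false).
MGU = { M := h(tup(false,b,false),h(false,false)), W := tup(h(tup(false,b,false),h(false,false)),h(tup(false,b,false),h(false,false)),b), L := false, X := h(tup(h(tup(false,b,false),h(false,false)),h(tup(false,b,false),h(false,false)),b),tup(b,b,b)), T := tup(h(tup(false,b,false),h(false,false)),h(b,h(tup(h(tup(false,b,false),h(false,false)),h(tup(false,b,false),h(false,false)),b),tup(b,b,b))),one) }, so M := h(tup(false,b,false),h(false,false)).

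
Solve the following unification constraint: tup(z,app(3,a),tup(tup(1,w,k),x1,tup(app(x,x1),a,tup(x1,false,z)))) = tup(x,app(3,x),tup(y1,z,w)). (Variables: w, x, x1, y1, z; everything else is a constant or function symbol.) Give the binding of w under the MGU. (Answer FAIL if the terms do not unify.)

Decompose tup/3: z = x,  app(3,a) = app(3,x),  tup(tup(1,w,k),x1,tup(app(x,x1),a,tup(x1,false,z))) = tup(y1,z,w).
Bind z := x; substituting into the one remaining equation that mentions z gives: tup(tup(1,w,k),x1,tup(app(x,x1),a,tup(x1,false,x))) = tup(y1,x,w).
Decompose app/2: 3 = 3,  a = x.
Delete trivial equation 3 = 3.
Bind x := a; substituting into the remaining equation gives: tup(tup(1,w,k),x1,tup(app(a,x1),a,tup(x1,false,a))) = tup(y1,a,w). Substituting into the earlier binding gives z := a.
Decompose tup/3: tup(1,w,k) = y1,  x1 = a,  tup(app(a,x1),a,tup(x1,false,a)) = w.
Bind y1 := tup(1,w,k); no other remaining equation mentions y1.
Bind x1 := a; substituting into the remaining equation gives: tup(app(a,a),a,tup(a,false,a)) = w.
Bind w := tup(app(a,a),a,tup(a,false,a)). Substituting into the earlier binding gives y1 := tup(1,tup(app(a,a),a,tup(a,false,a)),k).
MGU = { z := a, x := a, y1 := tup(1,tup(app(a,a),a,tup(a,false,a)),k), x1 := a, w := tup(app(a,a),a,tup(a,false,a)) }, so w := tup(app(a,a),a,tup(a,false,a)).

tup(app(a,a),a,tup(a,false,a))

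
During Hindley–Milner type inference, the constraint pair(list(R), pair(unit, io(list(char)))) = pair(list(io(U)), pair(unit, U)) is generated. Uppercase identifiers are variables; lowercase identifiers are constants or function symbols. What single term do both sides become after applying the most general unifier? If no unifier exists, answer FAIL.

pair(list(io(io(list(char)))), pair(unit, io(list(char))))

Decompose pair/2: list(R) = list(io(U)),  pair(unit, io(list(char))) = pair(unit, U).
Decompose list/1: R = io(U).
Bind R := io(U); no other remaining equation mentions R.
Decompose pair/2: unit = unit,  io(list(char)) = U.
Delete trivial equation unit = unit.
Bind U := io(list(char)). Substituting into the earlier binding gives R := io(io(list(char))).
Applying the MGU to either side gives pair(list(io(io(list(char)))), pair(unit, io(list(char)))).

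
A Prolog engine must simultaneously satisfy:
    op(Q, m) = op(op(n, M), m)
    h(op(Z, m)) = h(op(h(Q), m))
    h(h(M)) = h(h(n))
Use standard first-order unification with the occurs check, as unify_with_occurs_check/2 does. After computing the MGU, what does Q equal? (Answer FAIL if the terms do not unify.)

op(n, n)

Decompose op/2: Q = op(n, M),  m = m.
Bind Q := op(n, M); substituting into the one remaining equation that mentions Q gives: h(op(Z, m)) = h(op(h(op(n, M)), m)).
Delete trivial equation m = m.
Decompose h/1: op(Z, m) = op(h(op(n, M)), m).
Decompose op/2: Z = h(op(n, M)),  m = m.
Bind Z := h(op(n, M)); no other remaining equation mentions Z.
Delete trivial equation m = m.
Decompose h/1: h(M) = h(n).
Decompose h/1: M = n.
Bind M := n. Substituting into the earlier bindings gives Q := op(n, n), Z := h(op(n, n)).
MGU = { Q -> op(n, n), Z -> h(op(n, n)), M -> n }, so Q -> op(n, n).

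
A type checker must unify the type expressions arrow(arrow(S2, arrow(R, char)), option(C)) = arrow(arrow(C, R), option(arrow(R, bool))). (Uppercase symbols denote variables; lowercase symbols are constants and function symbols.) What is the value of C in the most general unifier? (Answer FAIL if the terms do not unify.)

FAIL

Decompose arrow/2: arrow(S2, arrow(R, char)) = arrow(C, R),  option(C) = option(arrow(R, bool)).
Decompose arrow/2: S2 = C,  arrow(R, char) = R.
Bind S2 := C; no other remaining equation mentions S2.
Occurs check fails: R occurs in arrow(R, char); the equation R = arrow(R, char) has no finite solution.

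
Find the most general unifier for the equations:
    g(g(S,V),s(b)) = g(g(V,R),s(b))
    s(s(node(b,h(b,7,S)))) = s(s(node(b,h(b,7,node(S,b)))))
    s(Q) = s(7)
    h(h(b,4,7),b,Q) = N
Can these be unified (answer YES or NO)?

NO

Decompose g/2: g(S,V) = g(V,R),  s(b) = s(b).
Decompose g/2: S = V,  V = R.
Bind S := V; substituting into the one remaining equation that mentions S gives: s(s(node(b,h(b,7,V)))) = s(s(node(b,h(b,7,node(V,b))))).
Bind V := R; substituting into the one remaining equation that mentions V gives: s(s(node(b,h(b,7,R)))) = s(s(node(b,h(b,7,node(R,b))))). Substituting into the earlier binding gives S := R.
Delete trivial equation s(b) = s(b).
Decompose s/1: s(node(b,h(b,7,R))) = s(node(b,h(b,7,node(R,b)))).
Decompose s/1: node(b,h(b,7,R)) = node(b,h(b,7,node(R,b))).
Decompose node/2: b = b,  h(b,7,R) = h(b,7,node(R,b)).
Delete trivial equation b = b.
Decompose h/3: b = b,  7 = 7,  R = node(R,b).
Delete trivial equation b = b.
Delete trivial equation 7 = 7.
Occurs check fails: R occurs in node(R,b); the equation R = node(R,b) has no finite solution.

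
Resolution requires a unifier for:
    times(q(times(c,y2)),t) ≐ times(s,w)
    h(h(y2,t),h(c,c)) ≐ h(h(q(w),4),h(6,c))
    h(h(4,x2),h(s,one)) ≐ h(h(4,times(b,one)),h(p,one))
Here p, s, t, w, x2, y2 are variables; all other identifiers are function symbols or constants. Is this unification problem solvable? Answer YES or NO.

Decompose times/2: q(times(c,y2)) ≐ s,  t ≐ w.
Bind s := q(times(c,y2)); substituting into the one remaining equation that mentions s gives: h(h(4,x2),h(q(times(c,y2)),one)) ≐ h(h(4,times(b,one)),h(p,one)).
Bind t := w; substituting into the one remaining equation that mentions t gives: h(h(y2,w),h(c,c)) ≐ h(h(q(w),4),h(6,c)).
Decompose h/2: h(y2,w) ≐ h(q(w),4),  h(c,c) ≐ h(6,c).
Decompose h/2: y2 ≐ q(w),  w ≐ 4.
Bind y2 := q(w); substituting into the one remaining equation that mentions y2 gives: h(h(4,x2),h(q(times(c,q(w))),one)) ≐ h(h(4,times(b,one)),h(p,one)). Substituting into the earlier binding gives s := q(times(c,q(w))).
Bind w := 4; substituting into the one remaining equation that mentions w gives: h(h(4,x2),h(q(times(c,q(4))),one)) ≐ h(h(4,times(b,one)),h(p,one)). Substituting into the earlier bindings gives s := q(times(c,q(4))), t := 4, y2 := q(4).
Decompose h/2: c ≐ 6,  c ≐ c.
Clash: constants c and 6 differ; no unifier exists.

NO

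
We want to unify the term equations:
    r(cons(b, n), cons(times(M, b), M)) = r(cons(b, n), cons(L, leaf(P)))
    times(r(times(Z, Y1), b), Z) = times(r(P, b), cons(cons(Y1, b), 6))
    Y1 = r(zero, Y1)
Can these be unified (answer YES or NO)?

Decompose r/2: cons(b, n) = cons(b, n),  cons(times(M, b), M) = cons(L, leaf(P)).
Delete trivial equation cons(b, n) = cons(b, n).
Decompose cons/2: times(M, b) = L,  M = leaf(P).
Bind L := times(M, b); no other remaining equation mentions L.
Bind M := leaf(P); no other remaining equation mentions M. Substituting into the earlier binding gives L := times(leaf(P), b).
Decompose times/2: r(times(Z, Y1), b) = r(P, b),  Z = cons(cons(Y1, b), 6).
Decompose r/2: times(Z, Y1) = P,  b = b.
Bind P := times(Z, Y1); no other remaining equation mentions P. Substituting into the earlier bindings gives L := times(leaf(times(Z, Y1)), b), M := leaf(times(Z, Y1)).
Delete trivial equation b = b.
Bind Z := cons(cons(Y1, b), 6); no other remaining equation mentions Z. Substituting into the earlier bindings gives L := times(leaf(times(cons(cons(Y1, b), 6), Y1)), b), M := leaf(times(cons(cons(Y1, b), 6), Y1)), P := times(cons(cons(Y1, b), 6), Y1).
Occurs check fails: Y1 occurs in r(zero, Y1); the equation Y1 = r(zero, Y1) has no finite solution.

NO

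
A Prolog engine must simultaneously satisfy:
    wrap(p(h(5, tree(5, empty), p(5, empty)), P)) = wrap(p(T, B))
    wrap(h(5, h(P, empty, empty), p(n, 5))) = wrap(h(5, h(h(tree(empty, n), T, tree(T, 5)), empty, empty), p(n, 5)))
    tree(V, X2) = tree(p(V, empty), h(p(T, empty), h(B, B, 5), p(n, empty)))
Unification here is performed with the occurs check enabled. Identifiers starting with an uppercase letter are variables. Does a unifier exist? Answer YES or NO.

Decompose wrap/1: p(h(5, tree(5, empty), p(5, empty)), P) = p(T, B).
Decompose p/2: h(5, tree(5, empty), p(5, empty)) = T,  P = B.
Bind T := h(5, tree(5, empty), p(5, empty)); substituting into the 2 remaining equations that mention T gives: wrap(h(5, h(P, empty, empty), p(n, 5))) = wrap(h(5, h(h(tree(empty, n), h(5, tree(5, empty), p(5, empty)), tree(h(5, tree(5, empty), p(5, empty)), 5)), empty, empty), p(n, 5))),  tree(V, X2) = tree(p(V, empty), h(p(h(5, tree(5, empty), p(5, empty)), empty), h(B, B, 5), p(n, empty))).
Bind P := B; substituting into the one remaining equation that mentions P gives: wrap(h(5, h(B, empty, empty), p(n, 5))) = wrap(h(5, h(h(tree(empty, n), h(5, tree(5, empty), p(5, empty)), tree(h(5, tree(5, empty), p(5, empty)), 5)), empty, empty), p(n, 5))).
Decompose wrap/1: h(5, h(B, empty, empty), p(n, 5)) = h(5, h(h(tree(empty, n), h(5, tree(5, empty), p(5, empty)), tree(h(5, tree(5, empty), p(5, empty)), 5)), empty, empty), p(n, 5)).
Decompose h/3: 5 = 5,  h(B, empty, empty) = h(h(tree(empty, n), h(5, tree(5, empty), p(5, empty)), tree(h(5, tree(5, empty), p(5, empty)), 5)), empty, empty),  p(n, 5) = p(n, 5).
Delete trivial equation 5 = 5.
Decompose h/3: B = h(tree(empty, n), h(5, tree(5, empty), p(5, empty)), tree(h(5, tree(5, empty), p(5, empty)), 5)),  empty = empty,  empty = empty.
Bind B := h(tree(empty, n), h(5, tree(5, empty), p(5, empty)), tree(h(5, tree(5, empty), p(5, empty)), 5)); substituting into the one remaining equation that mentions B gives: tree(V, X2) = tree(p(V, empty), h(p(h(5, tree(5, empty), p(5, empty)), empty), h(h(tree(empty, n), h(5, tree(5, empty), p(5, empty)), tree(h(5, tree(5, empty), p(5, empty)), 5)), h(tree(empty, n), h(5, tree(5, empty), p(5, empty)), tree(h(5, tree(5, empty), p(5, empty)), 5)), 5), p(n, empty))). Substituting into the earlier binding gives P := h(tree(empty, n), h(5, tree(5, empty), p(5, empty)), tree(h(5, tree(5, empty), p(5, empty)), 5)).
Delete trivial equation empty = empty.
Delete trivial equation empty = empty.
Delete trivial equation p(n, 5) = p(n, 5).
Decompose tree/2: V = p(V, empty),  X2 = h(p(h(5, tree(5, empty), p(5, empty)), empty), h(h(tree(empty, n), h(5, tree(5, empty), p(5, empty)), tree(h(5, tree(5, empty), p(5, empty)), 5)), h(tree(empty, n), h(5, tree(5, empty), p(5, empty)), tree(h(5, tree(5, empty), p(5, empty)), 5)), 5), p(n, empty)).
Occurs check fails: V occurs in p(V, empty); the equation V = p(V, empty) has no finite solution.

NO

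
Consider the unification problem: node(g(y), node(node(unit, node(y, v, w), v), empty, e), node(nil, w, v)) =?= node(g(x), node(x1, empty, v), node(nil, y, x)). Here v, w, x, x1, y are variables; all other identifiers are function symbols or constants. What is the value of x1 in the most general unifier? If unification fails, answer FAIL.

node(unit, node(e, e, e), e)

Decompose node/3: g(y) =?= g(x),  node(node(unit, node(y, v, w), v), empty, e) =?= node(x1, empty, v),  node(nil, w, v) =?= node(nil, y, x).
Decompose g/1: y =?= x.
Bind y := x; substituting into the remaining equations gives: node(node(unit, node(x, v, w), v), empty, e) =?= node(x1, empty, v),  node(nil, w, v) =?= node(nil, x, x).
Decompose node/3: node(unit, node(x, v, w), v) =?= x1,  empty =?= empty,  e =?= v.
Bind x1 := node(unit, node(x, v, w), v); no other remaining equation mentions x1.
Delete trivial equation empty =?= empty.
Bind v := e; substituting into the remaining equation gives: node(nil, w, e) =?= node(nil, x, x). Substituting into the earlier binding gives x1 := node(unit, node(x, e, w), e).
Decompose node/3: nil =?= nil,  w =?= x,  e =?= x.
Delete trivial equation nil =?= nil.
Bind w := x; no other remaining equation mentions w. Substituting into the earlier binding gives x1 := node(unit, node(x, e, x), e).
Bind x := e. Substituting into the earlier bindings gives y := e, x1 := node(unit, node(e, e, e), e), w := e.
MGU = { y := e, x1 := node(unit, node(e, e, e), e), v := e, w := e, x := e }, so x1 := node(unit, node(e, e, e), e).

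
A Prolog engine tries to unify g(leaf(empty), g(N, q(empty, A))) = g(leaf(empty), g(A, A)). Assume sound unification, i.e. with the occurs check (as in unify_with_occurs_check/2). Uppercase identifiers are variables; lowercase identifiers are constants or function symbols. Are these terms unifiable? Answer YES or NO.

NO

Decompose g/2: leaf(empty) = leaf(empty),  g(N, q(empty, A)) = g(A, A).
Delete trivial equation leaf(empty) = leaf(empty).
Decompose g/2: N = A,  q(empty, A) = A.
Bind N := A; no other remaining equation mentions N.
Occurs check fails: A occurs in q(empty, A); the equation A = q(empty, A) has no finite solution.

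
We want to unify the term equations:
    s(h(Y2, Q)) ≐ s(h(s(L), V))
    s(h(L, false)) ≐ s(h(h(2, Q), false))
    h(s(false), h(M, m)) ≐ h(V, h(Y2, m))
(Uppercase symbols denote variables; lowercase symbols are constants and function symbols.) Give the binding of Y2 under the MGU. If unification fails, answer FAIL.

s(h(2, s(false)))

Decompose s/1: h(Y2, Q) ≐ h(s(L), V).
Decompose h/2: Y2 ≐ s(L),  Q ≐ V.
Bind Y2 := s(L); substituting into the one remaining equation that mentions Y2 gives: h(s(false), h(M, m)) ≐ h(V, h(s(L), m)).
Bind Q := V; substituting into the one remaining equation that mentions Q gives: s(h(L, false)) ≐ s(h(h(2, V), false)).
Decompose s/1: h(L, false) ≐ h(h(2, V), false).
Decompose h/2: L ≐ h(2, V),  false ≐ false.
Bind L := h(2, V); substituting into the one remaining equation that mentions L gives: h(s(false), h(M, m)) ≐ h(V, h(s(h(2, V)), m)). Substituting into the earlier binding gives Y2 := s(h(2, V)).
Delete trivial equation false ≐ false.
Decompose h/2: s(false) ≐ V,  h(M, m) ≐ h(s(h(2, V)), m).
Bind V := s(false); substituting into the remaining equation gives: h(M, m) ≐ h(s(h(2, s(false))), m). Substituting into the earlier bindings gives Y2 := s(h(2, s(false))), Q := s(false), L := h(2, s(false)).
Decompose h/2: M ≐ s(h(2, s(false))),  m ≐ m.
Bind M := s(h(2, s(false))); no other remaining equation mentions M.
Delete trivial equation m ≐ m.
MGU = { Y2 := s(h(2, s(false))), Q := s(false), L := h(2, s(false)), V := s(false), M := s(h(2, s(false))) }, so Y2 := s(h(2, s(false))).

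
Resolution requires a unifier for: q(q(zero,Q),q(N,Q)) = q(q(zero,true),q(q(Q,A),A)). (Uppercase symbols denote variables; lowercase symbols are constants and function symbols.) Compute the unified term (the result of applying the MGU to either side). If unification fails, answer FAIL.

Decompose q/2: q(zero,Q) = q(zero,true),  q(N,Q) = q(q(Q,A),A).
Decompose q/2: zero = zero,  Q = true.
Delete trivial equation zero = zero.
Bind Q := true; substituting into the remaining equation gives: q(N,true) = q(q(true,A),A).
Decompose q/2: N = q(true,A),  true = A.
Bind N := q(true,A); no other remaining equation mentions N.
Bind A := true. Substituting into the earlier binding gives N := q(true,true).
Applying the MGU to either side gives q(q(zero,true),q(q(true,true),true)).

q(q(zero,true),q(q(true,true),true))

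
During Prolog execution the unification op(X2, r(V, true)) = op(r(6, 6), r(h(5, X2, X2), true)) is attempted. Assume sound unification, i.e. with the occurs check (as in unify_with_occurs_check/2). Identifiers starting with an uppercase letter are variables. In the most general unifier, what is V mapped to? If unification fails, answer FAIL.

Decompose op/2: X2 = r(6, 6),  r(V, true) = r(h(5, X2, X2), true).
Bind X2 := r(6, 6); substituting into the remaining equation gives: r(V, true) = r(h(5, r(6, 6), r(6, 6)), true).
Decompose r/2: V = h(5, r(6, 6), r(6, 6)),  true = true.
Bind V := h(5, r(6, 6), r(6, 6)); no other remaining equation mentions V.
Delete trivial equation true = true.
MGU = { X2 ↦ r(6, 6), V ↦ h(5, r(6, 6), r(6, 6)) }, so V ↦ h(5, r(6, 6), r(6, 6)).

h(5, r(6, 6), r(6, 6))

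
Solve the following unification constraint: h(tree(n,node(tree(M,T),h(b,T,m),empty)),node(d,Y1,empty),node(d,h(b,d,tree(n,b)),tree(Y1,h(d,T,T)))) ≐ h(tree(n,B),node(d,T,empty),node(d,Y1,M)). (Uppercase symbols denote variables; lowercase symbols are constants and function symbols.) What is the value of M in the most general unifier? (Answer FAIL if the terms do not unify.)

Decompose h/3: tree(n,node(tree(M,T),h(b,T,m),empty)) ≐ tree(n,B),  node(d,Y1,empty) ≐ node(d,T,empty),  node(d,h(b,d,tree(n,b)),tree(Y1,h(d,T,T))) ≐ node(d,Y1,M).
Decompose tree/2: n ≐ n,  node(tree(M,T),h(b,T,m),empty) ≐ B.
Delete trivial equation n ≐ n.
Bind B := node(tree(M,T),h(b,T,m),empty); no other remaining equation mentions B.
Decompose node/3: d ≐ d,  Y1 ≐ T,  empty ≐ empty.
Delete trivial equation d ≐ d.
Bind Y1 := T; substituting into the one remaining equation that mentions Y1 gives: node(d,h(b,d,tree(n,b)),tree(T,h(d,T,T))) ≐ node(d,T,M).
Delete trivial equation empty ≐ empty.
Decompose node/3: d ≐ d,  h(b,d,tree(n,b)) ≐ T,  tree(T,h(d,T,T)) ≐ M.
Delete trivial equation d ≐ d.
Bind T := h(b,d,tree(n,b)); substituting into the remaining equation gives: tree(h(b,d,tree(n,b)),h(d,h(b,d,tree(n,b)),h(b,d,tree(n,b)))) ≐ M. Substituting into the earlier bindings gives B := node(tree(M,h(b,d,tree(n,b))),h(b,h(b,d,tree(n,b)),m),empty), Y1 := h(b,d,tree(n,b)).
Bind M := tree(h(b,d,tree(n,b)),h(d,h(b,d,tree(n,b)),h(b,d,tree(n,b)))). Substituting into the earlier binding gives B := node(tree(tree(h(b,d,tree(n,b)),h(d,h(b,d,tree(n,b)),h(b,d,tree(n,b)))),h(b,d,tree(n,b))),h(b,h(b,d,tree(n,b)),m),empty).
MGU = { B -> node(tree(tree(h(b,d,tree(n,b)),h(d,h(b,d,tree(n,b)),h(b,d,tree(n,b)))),h(b,d,tree(n,b))),h(b,h(b,d,tree(n,b)),m),empty), Y1 -> h(b,d,tree(n,b)), T -> h(b,d,tree(n,b)), M -> tree(h(b,d,tree(n,b)),h(d,h(b,d,tree(n,b)),h(b,d,tree(n,b)))) }, so M -> tree(h(b,d,tree(n,b)),h(d,h(b,d,tree(n,b)),h(b,d,tree(n,b)))).

tree(h(b,d,tree(n,b)),h(d,h(b,d,tree(n,b)),h(b,d,tree(n,b))))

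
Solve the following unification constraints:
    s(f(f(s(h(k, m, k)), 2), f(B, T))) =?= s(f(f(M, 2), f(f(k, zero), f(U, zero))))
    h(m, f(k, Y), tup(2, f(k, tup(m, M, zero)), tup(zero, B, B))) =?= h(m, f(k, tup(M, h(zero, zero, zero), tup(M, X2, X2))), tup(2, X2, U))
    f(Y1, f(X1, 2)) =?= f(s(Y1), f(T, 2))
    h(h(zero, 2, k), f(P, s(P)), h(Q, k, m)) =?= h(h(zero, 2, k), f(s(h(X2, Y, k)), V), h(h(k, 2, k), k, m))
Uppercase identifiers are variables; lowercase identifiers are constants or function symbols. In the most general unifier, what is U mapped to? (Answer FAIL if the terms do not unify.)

Decompose s/1: f(f(s(h(k, m, k)), 2), f(B, T)) =?= f(f(M, 2), f(f(k, zero), f(U, zero))).
Decompose f/2: f(s(h(k, m, k)), 2) =?= f(M, 2),  f(B, T) =?= f(f(k, zero), f(U, zero)).
Decompose f/2: s(h(k, m, k)) =?= M,  2 =?= 2.
Bind M := s(h(k, m, k)); substituting into the one remaining equation that mentions M gives: h(m, f(k, Y), tup(2, f(k, tup(m, s(h(k, m, k)), zero)), tup(zero, B, B))) =?= h(m, f(k, tup(s(h(k, m, k)), h(zero, zero, zero), tup(s(h(k, m, k)), X2, X2))), tup(2, X2, U)).
Delete trivial equation 2 =?= 2.
Decompose f/2: B =?= f(k, zero),  T =?= f(U, zero).
Bind B := f(k, zero); substituting into the one remaining equation that mentions B gives: h(m, f(k, Y), tup(2, f(k, tup(m, s(h(k, m, k)), zero)), tup(zero, f(k, zero), f(k, zero)))) =?= h(m, f(k, tup(s(h(k, m, k)), h(zero, zero, zero), tup(s(h(k, m, k)), X2, X2))), tup(2, X2, U)).
Bind T := f(U, zero); substituting into the one remaining equation that mentions T gives: f(Y1, f(X1, 2)) =?= f(s(Y1), f(f(U, zero), 2)).
Decompose h/3: m =?= m,  f(k, Y) =?= f(k, tup(s(h(k, m, k)), h(zero, zero, zero), tup(s(h(k, m, k)), X2, X2))),  tup(2, f(k, tup(m, s(h(k, m, k)), zero)), tup(zero, f(k, zero), f(k, zero))) =?= tup(2, X2, U).
Delete trivial equation m =?= m.
Decompose f/2: k =?= k,  Y =?= tup(s(h(k, m, k)), h(zero, zero, zero), tup(s(h(k, m, k)), X2, X2)).
Delete trivial equation k =?= k.
Bind Y := tup(s(h(k, m, k)), h(zero, zero, zero), tup(s(h(k, m, k)), X2, X2)); substituting into the one remaining equation that mentions Y gives: h(h(zero, 2, k), f(P, s(P)), h(Q, k, m)) =?= h(h(zero, 2, k), f(s(h(X2, tup(s(h(k, m, k)), h(zero, zero, zero), tup(s(h(k, m, k)), X2, X2)), k)), V), h(h(k, 2, k), k, m)).
Decompose tup/3: 2 =?= 2,  f(k, tup(m, s(h(k, m, k)), zero)) =?= X2,  tup(zero, f(k, zero), f(k, zero)) =?= U.
Delete trivial equation 2 =?= 2.
Bind X2 := f(k, tup(m, s(h(k, m, k)), zero)); substituting into the one remaining equation that mentions X2 gives: h(h(zero, 2, k), f(P, s(P)), h(Q, k, m)) =?= h(h(zero, 2, k), f(s(h(f(k, tup(m, s(h(k, m, k)), zero)), tup(s(h(k, m, k)), h(zero, zero, zero), tup(s(h(k, m, k)), f(k, tup(m, s(h(k, m, k)), zero)), f(k, tup(m, s(h(k, m, k)), zero)))), k)), V), h(h(k, 2, k), k, m)). Substituting into the earlier binding gives Y := tup(s(h(k, m, k)), h(zero, zero, zero), tup(s(h(k, m, k)), f(k, tup(m, s(h(k, m, k)), zero)), f(k, tup(m, s(h(k, m, k)), zero)))).
Bind U := tup(zero, f(k, zero), f(k, zero)); substituting into the one remaining equation that mentions U gives: f(Y1, f(X1, 2)) =?= f(s(Y1), f(f(tup(zero, f(k, zero), f(k, zero)), zero), 2)). Substituting into the earlier binding gives T := f(tup(zero, f(k, zero), f(k, zero)), zero).
Decompose f/2: Y1 =?= s(Y1),  f(X1, 2) =?= f(f(tup(zero, f(k, zero), f(k, zero)), zero), 2).
Occurs check fails: Y1 occurs in s(Y1); the equation Y1 =?= s(Y1) has no finite solution.

FAIL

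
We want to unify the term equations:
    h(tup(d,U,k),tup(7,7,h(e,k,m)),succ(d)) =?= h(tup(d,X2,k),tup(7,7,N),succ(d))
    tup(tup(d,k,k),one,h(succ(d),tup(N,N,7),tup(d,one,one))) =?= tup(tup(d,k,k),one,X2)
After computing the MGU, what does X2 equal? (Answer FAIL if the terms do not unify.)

Decompose h/3: tup(d,U,k) =?= tup(d,X2,k),  tup(7,7,h(e,k,m)) =?= tup(7,7,N),  succ(d) =?= succ(d).
Decompose tup/3: d =?= d,  U =?= X2,  k =?= k.
Delete trivial equation d =?= d.
Bind U := X2; no other remaining equation mentions U.
Delete trivial equation k =?= k.
Decompose tup/3: 7 =?= 7,  7 =?= 7,  h(e,k,m) =?= N.
Delete trivial equation 7 =?= 7.
Delete trivial equation 7 =?= 7.
Bind N := h(e,k,m); substituting into the one remaining equation that mentions N gives: tup(tup(d,k,k),one,h(succ(d),tup(h(e,k,m),h(e,k,m),7),tup(d,one,one))) =?= tup(tup(d,k,k),one,X2).
Delete trivial equation succ(d) =?= succ(d).
Decompose tup/3: tup(d,k,k) =?= tup(d,k,k),  one =?= one,  h(succ(d),tup(h(e,k,m),h(e,k,m),7),tup(d,one,one)) =?= X2.
Delete trivial equation tup(d,k,k) =?= tup(d,k,k).
Delete trivial equation one =?= one.
Bind X2 := h(succ(d),tup(h(e,k,m),h(e,k,m),7),tup(d,one,one)). Substituting into the earlier binding gives U := h(succ(d),tup(h(e,k,m),h(e,k,m),7),tup(d,one,one)).
MGU = { U ↦ h(succ(d),tup(h(e,k,m),h(e,k,m),7),tup(d,one,one)), N ↦ h(e,k,m), X2 ↦ h(succ(d),tup(h(e,k,m),h(e,k,m),7),tup(d,one,one)) }, so X2 ↦ h(succ(d),tup(h(e,k,m),h(e,k,m),7),tup(d,one,one)).

h(succ(d),tup(h(e,k,m),h(e,k,m),7),tup(d,one,one))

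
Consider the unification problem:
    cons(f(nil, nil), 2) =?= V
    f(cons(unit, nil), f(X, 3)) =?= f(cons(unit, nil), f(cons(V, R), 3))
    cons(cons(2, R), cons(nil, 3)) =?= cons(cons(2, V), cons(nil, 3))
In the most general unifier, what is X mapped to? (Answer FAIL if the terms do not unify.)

cons(cons(f(nil, nil), 2), cons(f(nil, nil), 2))

Bind V := cons(f(nil, nil), 2); substituting into the remaining equations gives: f(cons(unit, nil), f(X, 3)) =?= f(cons(unit, nil), f(cons(cons(f(nil, nil), 2), R), 3)),  cons(cons(2, R), cons(nil, 3)) =?= cons(cons(2, cons(f(nil, nil), 2)), cons(nil, 3)).
Decompose f/2: cons(unit, nil) =?= cons(unit, nil),  f(X, 3) =?= f(cons(cons(f(nil, nil), 2), R), 3).
Delete trivial equation cons(unit, nil) =?= cons(unit, nil).
Decompose f/2: X =?= cons(cons(f(nil, nil), 2), R),  3 =?= 3.
Bind X := cons(cons(f(nil, nil), 2), R); no other remaining equation mentions X.
Delete trivial equation 3 =?= 3.
Decompose cons/2: cons(2, R) =?= cons(2, cons(f(nil, nil), 2)),  cons(nil, 3) =?= cons(nil, 3).
Decompose cons/2: 2 =?= 2,  R =?= cons(f(nil, nil), 2).
Delete trivial equation 2 =?= 2.
Bind R := cons(f(nil, nil), 2); no other remaining equation mentions R. Substituting into the earlier binding gives X := cons(cons(f(nil, nil), 2), cons(f(nil, nil), 2)).
Delete trivial equation cons(nil, 3) =?= cons(nil, 3).
MGU = { V := cons(f(nil, nil), 2), X := cons(cons(f(nil, nil), 2), cons(f(nil, nil), 2)), R := cons(f(nil, nil), 2) }, so X := cons(cons(f(nil, nil), 2), cons(f(nil, nil), 2)).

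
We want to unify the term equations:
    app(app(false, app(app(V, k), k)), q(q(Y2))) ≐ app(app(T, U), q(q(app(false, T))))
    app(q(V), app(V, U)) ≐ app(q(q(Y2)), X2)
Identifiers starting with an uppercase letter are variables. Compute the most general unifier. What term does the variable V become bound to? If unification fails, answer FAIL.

Decompose app/2: app(false, app(app(V, k), k)) ≐ app(T, U),  q(q(Y2)) ≐ q(q(app(false, T))).
Decompose app/2: false ≐ T,  app(app(V, k), k) ≐ U.
Bind T := false; substituting into the one remaining equation that mentions T gives: q(q(Y2)) ≐ q(q(app(false, false))).
Bind U := app(app(V, k), k); substituting into the one remaining equation that mentions U gives: app(q(V), app(V, app(app(V, k), k))) ≐ app(q(q(Y2)), X2).
Decompose q/1: q(Y2) ≐ q(app(false, false)).
Decompose q/1: Y2 ≐ app(false, false).
Bind Y2 := app(false, false); substituting into the remaining equation gives: app(q(V), app(V, app(app(V, k), k))) ≐ app(q(q(app(false, false))), X2).
Decompose app/2: q(V) ≐ q(q(app(false, false))),  app(V, app(app(V, k), k)) ≐ X2.
Decompose q/1: V ≐ q(app(false, false)).
Bind V := q(app(false, false)); substituting into the remaining equation gives: app(q(app(false, false)), app(app(q(app(false, false)), k), k)) ≐ X2. Substituting into the earlier binding gives U := app(app(q(app(false, false)), k), k).
Bind X2 := app(q(app(false, false)), app(app(q(app(false, false)), k), k)).
MGU = { T -> false, U -> app(app(q(app(false, false)), k), k), Y2 -> app(false, false), V -> q(app(false, false)), X2 -> app(q(app(false, false)), app(app(q(app(false, false)), k), k)) }, so V -> q(app(false, false)).

q(app(false, false))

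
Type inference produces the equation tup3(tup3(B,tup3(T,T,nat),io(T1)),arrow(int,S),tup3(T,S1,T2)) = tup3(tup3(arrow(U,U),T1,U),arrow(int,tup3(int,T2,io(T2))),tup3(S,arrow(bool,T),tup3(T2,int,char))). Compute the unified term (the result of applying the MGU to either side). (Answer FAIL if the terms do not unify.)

FAIL

Decompose tup3/3: tup3(B,tup3(T,T,nat),io(T1)) = tup3(arrow(U,U),T1,U),  arrow(int,S) = arrow(int,tup3(int,T2,io(T2))),  tup3(T,S1,T2) = tup3(S,arrow(bool,T),tup3(T2,int,char)).
Decompose tup3/3: B = arrow(U,U),  tup3(T,T,nat) = T1,  io(T1) = U.
Bind B := arrow(U,U); no other remaining equation mentions B.
Bind T1 := tup3(T,T,nat); substituting into the one remaining equation that mentions T1 gives: io(tup3(T,T,nat)) = U.
Bind U := io(tup3(T,T,nat)); no other remaining equation mentions U. Substituting into the earlier binding gives B := arrow(io(tup3(T,T,nat)),io(tup3(T,T,nat))).
Decompose arrow/2: int = int,  S = tup3(int,T2,io(T2)).
Delete trivial equation int = int.
Bind S := tup3(int,T2,io(T2)); substituting into the remaining equation gives: tup3(T,S1,T2) = tup3(tup3(int,T2,io(T2)),arrow(bool,T),tup3(T2,int,char)).
Decompose tup3/3: T = tup3(int,T2,io(T2)),  S1 = arrow(bool,T),  T2 = tup3(T2,int,char).
Bind T := tup3(int,T2,io(T2)); substituting into the one remaining equation that mentions T gives: S1 = arrow(bool,tup3(int,T2,io(T2))). Substituting into the earlier bindings gives B := arrow(io(tup3(tup3(int,T2,io(T2)),tup3(int,T2,io(T2)),nat)),io(tup3(tup3(int,T2,io(T2)),tup3(int,T2,io(T2)),nat))), T1 := tup3(tup3(int,T2,io(T2)),tup3(int,T2,io(T2)),nat), U := io(tup3(tup3(int,T2,io(T2)),tup3(int,T2,io(T2)),nat)).
Bind S1 := arrow(bool,tup3(int,T2,io(T2))); no other remaining equation mentions S1.
Occurs check fails: T2 occurs in tup3(T2,int,char); the equation T2 = tup3(T2,int,char) has no finite solution.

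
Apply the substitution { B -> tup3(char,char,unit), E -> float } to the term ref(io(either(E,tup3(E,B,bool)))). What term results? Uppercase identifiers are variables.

Replace each occurrence of B with tup3(char,char,unit).
Replace each occurrence of E with float.
Result: ref(io(either(float,tup3(float,tup3(char,char,unit),bool)))).

ref(io(either(float,tup3(float,tup3(char,char,unit),bool))))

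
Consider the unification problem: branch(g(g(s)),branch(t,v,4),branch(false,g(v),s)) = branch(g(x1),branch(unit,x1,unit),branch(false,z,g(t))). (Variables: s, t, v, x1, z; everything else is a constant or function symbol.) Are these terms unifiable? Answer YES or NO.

Decompose branch/3: g(g(s)) = g(x1),  branch(t,v,4) = branch(unit,x1,unit),  branch(false,g(v),s) = branch(false,z,g(t)).
Decompose g/1: g(s) = x1.
Bind x1 := g(s); substituting into the one remaining equation that mentions x1 gives: branch(t,v,4) = branch(unit,g(s),unit).
Decompose branch/3: t = unit,  v = g(s),  4 = unit.
Bind t := unit; substituting into the one remaining equation that mentions t gives: branch(false,g(v),s) = branch(false,z,g(unit)).
Bind v := g(s); substituting into the one remaining equation that mentions v gives: branch(false,g(g(s)),s) = branch(false,z,g(unit)).
Clash: constants 4 and unit differ; no unifier exists.

NO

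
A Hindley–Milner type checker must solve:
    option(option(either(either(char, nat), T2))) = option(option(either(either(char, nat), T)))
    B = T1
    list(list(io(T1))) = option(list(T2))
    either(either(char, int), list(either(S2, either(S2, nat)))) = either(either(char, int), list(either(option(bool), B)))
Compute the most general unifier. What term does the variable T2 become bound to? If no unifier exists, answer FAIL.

FAIL

Decompose option/1: option(either(either(char, nat), T2)) = option(either(either(char, nat), T)).
Decompose option/1: either(either(char, nat), T2) = either(either(char, nat), T).
Decompose either/2: either(char, nat) = either(char, nat),  T2 = T.
Delete trivial equation either(char, nat) = either(char, nat).
Bind T2 := T; substituting into the one remaining equation that mentions T2 gives: list(list(io(T1))) = option(list(T)).
Bind B := T1; substituting into the one remaining equation that mentions B gives: either(either(char, int), list(either(S2, either(S2, nat)))) = either(either(char, int), list(either(option(bool), T1))).
Clash: head symbols differ (list/1 vs option/1); no unifier exists.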